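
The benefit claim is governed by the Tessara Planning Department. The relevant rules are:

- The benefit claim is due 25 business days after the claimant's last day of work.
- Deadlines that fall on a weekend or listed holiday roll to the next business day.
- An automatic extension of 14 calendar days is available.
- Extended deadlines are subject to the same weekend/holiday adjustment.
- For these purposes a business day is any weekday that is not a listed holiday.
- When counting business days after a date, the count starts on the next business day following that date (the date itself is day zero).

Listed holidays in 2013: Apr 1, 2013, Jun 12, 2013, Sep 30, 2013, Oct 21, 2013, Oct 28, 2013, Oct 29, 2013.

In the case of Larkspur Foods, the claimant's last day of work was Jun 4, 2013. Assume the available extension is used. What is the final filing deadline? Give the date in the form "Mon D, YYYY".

Counting 25 business days after Jun 4, 2013 (skipping weekends and listed holidays) reaches Jul 10, 2013.
Jul 10, 2013 is a Wednesday and not a listed holiday, so it stands.
Add the 14 calendar-day extension to Jul 10, 2013: Jul 24, 2013.
Jul 24, 2013 falls on a Wednesday, which is a business day, so no adjustment is needed.
Deadline: Jul 24, 2013.

Jul 24, 2013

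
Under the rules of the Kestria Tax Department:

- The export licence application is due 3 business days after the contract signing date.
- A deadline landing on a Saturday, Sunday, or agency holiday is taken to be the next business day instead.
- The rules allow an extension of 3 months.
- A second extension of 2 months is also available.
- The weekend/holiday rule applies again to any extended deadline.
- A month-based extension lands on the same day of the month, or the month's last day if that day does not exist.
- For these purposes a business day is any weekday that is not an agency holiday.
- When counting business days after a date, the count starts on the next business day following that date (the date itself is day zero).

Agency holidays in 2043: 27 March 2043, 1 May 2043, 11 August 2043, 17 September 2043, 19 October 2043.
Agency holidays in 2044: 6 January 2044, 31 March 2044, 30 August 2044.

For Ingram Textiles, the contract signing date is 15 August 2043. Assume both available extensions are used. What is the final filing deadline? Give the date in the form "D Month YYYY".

3 business days after 15 August 2043, excluding weekends and holidays, is 19 August 2043.
19 August 2043 (Wednesday) is already a business day.
Applying the 3 months extension: 3 months after 19 August 2043 is 19 November 2043.
19 November 2043 (Thursday) is already a business day.
The 2 months extension carries 19 November 2043 to 19 January 2044.
19 January 2044 falls on a Tuesday, which is a business day, so no adjustment is needed.
So the filing is due 19 January 2044.

19 January 2044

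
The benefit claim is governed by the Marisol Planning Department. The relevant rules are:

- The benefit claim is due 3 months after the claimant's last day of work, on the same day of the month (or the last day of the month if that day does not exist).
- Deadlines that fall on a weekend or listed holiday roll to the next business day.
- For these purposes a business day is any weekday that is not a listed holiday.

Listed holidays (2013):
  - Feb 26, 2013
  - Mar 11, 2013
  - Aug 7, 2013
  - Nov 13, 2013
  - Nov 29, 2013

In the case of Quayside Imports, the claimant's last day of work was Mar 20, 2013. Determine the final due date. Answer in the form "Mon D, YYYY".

Jun 20, 2013

3 months after Mar 20, 2013, on the same day of the month, is Jun 20, 2013.
Jun 20, 2013 is a Thursday and not a listed holiday, so it stands.
So the filing is due Jun 20, 2013.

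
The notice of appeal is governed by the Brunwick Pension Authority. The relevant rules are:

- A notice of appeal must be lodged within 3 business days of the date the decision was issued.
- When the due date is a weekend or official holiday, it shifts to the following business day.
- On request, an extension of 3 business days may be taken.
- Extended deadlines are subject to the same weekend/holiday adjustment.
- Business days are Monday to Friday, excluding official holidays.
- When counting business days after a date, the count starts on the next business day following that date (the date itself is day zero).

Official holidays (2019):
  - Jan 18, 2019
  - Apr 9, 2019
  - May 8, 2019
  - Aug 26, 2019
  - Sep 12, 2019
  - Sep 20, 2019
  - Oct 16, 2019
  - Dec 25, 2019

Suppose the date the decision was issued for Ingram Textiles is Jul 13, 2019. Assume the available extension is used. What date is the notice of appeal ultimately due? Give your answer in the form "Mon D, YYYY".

Counting 3 business days after Jul 13, 2019 (skipping weekends and listed holidays) reaches Jul 17, 2019.
Jul 17, 2019 (Wednesday) is already a business day.
Counting 3 further business days from Jul 17, 2019 reaches Jul 22, 2019.
Since Jul 22, 2019 is a Monday and not a holiday, the date is unchanged.
Final deadline: Jul 22, 2019.

Jul 22, 2019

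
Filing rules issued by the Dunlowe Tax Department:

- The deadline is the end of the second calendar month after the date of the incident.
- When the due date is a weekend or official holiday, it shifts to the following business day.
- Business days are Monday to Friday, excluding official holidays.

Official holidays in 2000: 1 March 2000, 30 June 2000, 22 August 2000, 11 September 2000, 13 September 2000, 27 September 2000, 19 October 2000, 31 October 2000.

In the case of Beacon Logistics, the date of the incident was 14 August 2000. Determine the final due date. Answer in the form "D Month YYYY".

2 months after 14 August 2000 falls in October 2000; the last day of that month is 31 October 2000.
Because 31 October 2000 is a listed holiday, the deadline becomes 1 November 2000 (Wednesday).
The final due date is 1 November 2000.

1 November 2000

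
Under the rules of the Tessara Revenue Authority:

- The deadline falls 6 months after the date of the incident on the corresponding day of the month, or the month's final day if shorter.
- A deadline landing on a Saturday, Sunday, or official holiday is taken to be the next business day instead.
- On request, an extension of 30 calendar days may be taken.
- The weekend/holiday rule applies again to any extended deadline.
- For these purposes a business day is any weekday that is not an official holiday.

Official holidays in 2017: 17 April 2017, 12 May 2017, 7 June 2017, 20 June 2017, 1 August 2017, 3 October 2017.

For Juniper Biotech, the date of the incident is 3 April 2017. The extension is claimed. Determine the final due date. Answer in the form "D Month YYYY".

3 November 2017

6 months from 3 April 2017 is 3 October 2017.
Because 3 October 2017 is a listed holiday, the deadline becomes 4 October 2017 (Wednesday).
Add the 30 calendar-day extension to 4 October 2017: 3 November 2017.
3 November 2017 (Friday) is already a business day.
Deadline: 3 November 2017.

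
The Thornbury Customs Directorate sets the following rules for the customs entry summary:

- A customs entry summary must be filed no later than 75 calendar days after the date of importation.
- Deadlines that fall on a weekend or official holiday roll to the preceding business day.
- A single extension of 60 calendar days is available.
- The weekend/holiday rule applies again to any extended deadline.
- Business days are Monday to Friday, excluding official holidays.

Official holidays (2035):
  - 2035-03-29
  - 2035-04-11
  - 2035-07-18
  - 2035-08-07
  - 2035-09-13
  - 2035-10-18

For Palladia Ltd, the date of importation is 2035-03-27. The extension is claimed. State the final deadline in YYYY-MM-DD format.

2035-08-06

Trigger date 2035-03-27 + 75 calendar days = 2035-06-10.
2035-06-10 is a Sunday; the preceding business day is 2035-06-08 (Friday).
Add the 60 calendar-day extension to 2035-06-08: 2035-08-07.
2035-08-07 is a listed holiday, so it moves to the preceding business day, 2035-08-06 (Monday).
Deadline: 2035-08-06.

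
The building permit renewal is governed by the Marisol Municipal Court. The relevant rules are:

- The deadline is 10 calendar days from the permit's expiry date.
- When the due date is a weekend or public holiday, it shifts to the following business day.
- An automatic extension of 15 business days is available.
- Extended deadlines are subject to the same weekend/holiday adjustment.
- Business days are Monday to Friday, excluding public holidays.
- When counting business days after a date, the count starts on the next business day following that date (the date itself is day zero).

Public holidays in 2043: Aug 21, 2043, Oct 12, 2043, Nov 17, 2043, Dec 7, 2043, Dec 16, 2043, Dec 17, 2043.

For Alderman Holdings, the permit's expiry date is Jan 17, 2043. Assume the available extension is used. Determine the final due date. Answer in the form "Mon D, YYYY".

Trigger date Jan 17, 2043 + 10 calendar days = Jan 27, 2043.
Since Jan 27, 2043 is a Tuesday and not a holiday, the date is unchanged.
Applying the 15-business-day extension: 15 business days after Jan 27, 2043 is Feb 17, 2043.
Feb 17, 2043 is a Tuesday and not a listed holiday, so it stands.
The final due date is Feb 17, 2043.

Feb 17, 2043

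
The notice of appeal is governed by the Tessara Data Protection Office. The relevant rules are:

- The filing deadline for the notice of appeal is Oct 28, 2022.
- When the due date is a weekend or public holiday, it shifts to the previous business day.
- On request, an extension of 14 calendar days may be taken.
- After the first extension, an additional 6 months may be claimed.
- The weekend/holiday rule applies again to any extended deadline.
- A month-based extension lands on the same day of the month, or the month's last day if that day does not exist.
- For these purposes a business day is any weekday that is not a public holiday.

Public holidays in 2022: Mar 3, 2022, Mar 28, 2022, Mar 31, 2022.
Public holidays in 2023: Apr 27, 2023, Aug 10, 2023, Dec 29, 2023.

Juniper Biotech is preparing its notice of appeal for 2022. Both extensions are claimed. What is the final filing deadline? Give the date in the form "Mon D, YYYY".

May 11, 2023

The statutory due date is Oct 28, 2022.
Since Oct 28, 2022 is a Friday and not a holiday, the date is unchanged.
With the 14-day extension, Oct 28, 2022 becomes Nov 11, 2022.
Nov 11, 2022 (Friday) is already a business day.
Applying the 6 months extension: 6 months after Nov 11, 2022 is May 11, 2023.
May 11, 2023 is a Thursday and not a listed holiday, so it stands.
Deadline: May 11, 2023.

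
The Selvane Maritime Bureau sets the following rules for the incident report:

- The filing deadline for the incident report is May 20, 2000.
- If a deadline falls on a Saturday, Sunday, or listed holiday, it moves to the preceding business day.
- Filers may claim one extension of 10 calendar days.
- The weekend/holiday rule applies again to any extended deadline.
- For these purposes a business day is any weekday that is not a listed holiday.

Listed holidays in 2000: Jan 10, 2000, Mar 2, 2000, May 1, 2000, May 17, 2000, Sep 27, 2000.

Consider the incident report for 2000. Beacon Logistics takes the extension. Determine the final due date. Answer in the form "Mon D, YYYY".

May 29, 2000

The stated deadline is May 20, 2000.
May 20, 2000 falls on a Saturday. Rolling to the preceding business day gives May 19, 2000, a Friday.
Applying the 10-calendar-day extension: May 19, 2000 + 10 days = May 29, 2000.
May 29, 2000 (Monday) is already a business day.
Final deadline: May 29, 2000.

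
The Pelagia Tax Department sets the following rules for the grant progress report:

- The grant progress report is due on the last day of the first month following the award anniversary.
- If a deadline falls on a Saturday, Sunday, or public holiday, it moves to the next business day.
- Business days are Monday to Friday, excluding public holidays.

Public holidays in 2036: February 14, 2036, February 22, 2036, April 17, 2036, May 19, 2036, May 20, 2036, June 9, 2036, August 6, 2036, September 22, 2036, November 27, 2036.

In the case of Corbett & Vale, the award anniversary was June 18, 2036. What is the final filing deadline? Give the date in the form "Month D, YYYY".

The first month after June 18, 2036 is July 2036, whose last day is July 31, 2036.
July 31, 2036 (Thursday) is already a business day.
The final due date is July 31, 2036.

July 31, 2036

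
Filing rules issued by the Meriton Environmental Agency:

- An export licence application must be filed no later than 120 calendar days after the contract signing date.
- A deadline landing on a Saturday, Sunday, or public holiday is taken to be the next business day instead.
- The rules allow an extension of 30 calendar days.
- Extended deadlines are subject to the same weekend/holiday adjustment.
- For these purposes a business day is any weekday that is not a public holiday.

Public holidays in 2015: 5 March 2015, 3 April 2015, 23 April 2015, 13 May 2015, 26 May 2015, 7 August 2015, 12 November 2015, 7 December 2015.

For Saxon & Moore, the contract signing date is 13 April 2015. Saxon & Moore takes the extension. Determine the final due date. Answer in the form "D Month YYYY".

120 calendar days after 13 April 2015 is 11 August 2015.
11 August 2015 falls on a Tuesday, which is a business day, so no adjustment is needed.
Add the 30 calendar-day extension to 11 August 2015: 10 September 2015.
10 September 2015 (Thursday) is already a business day.
The final due date is 10 September 2015.

10 September 2015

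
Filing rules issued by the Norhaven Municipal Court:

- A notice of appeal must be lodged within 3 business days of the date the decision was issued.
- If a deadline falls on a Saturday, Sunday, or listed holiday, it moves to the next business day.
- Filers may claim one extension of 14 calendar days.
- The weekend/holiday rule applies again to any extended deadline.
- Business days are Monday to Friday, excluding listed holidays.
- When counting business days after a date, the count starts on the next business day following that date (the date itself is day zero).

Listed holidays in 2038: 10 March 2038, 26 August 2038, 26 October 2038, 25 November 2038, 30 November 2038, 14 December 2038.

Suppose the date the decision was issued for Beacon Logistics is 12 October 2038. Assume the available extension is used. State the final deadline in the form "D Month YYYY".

3 business days after 12 October 2038, excluding weekends and holidays, is 15 October 2038.
15 October 2038 (Friday) is already a business day.
The 14-calendar-day extension moves the deadline from 15 October 2038 to 29 October 2038.
29 October 2038 is a Friday and not a listed holiday, so it stands.
Final deadline: 29 October 2038.

29 October 2038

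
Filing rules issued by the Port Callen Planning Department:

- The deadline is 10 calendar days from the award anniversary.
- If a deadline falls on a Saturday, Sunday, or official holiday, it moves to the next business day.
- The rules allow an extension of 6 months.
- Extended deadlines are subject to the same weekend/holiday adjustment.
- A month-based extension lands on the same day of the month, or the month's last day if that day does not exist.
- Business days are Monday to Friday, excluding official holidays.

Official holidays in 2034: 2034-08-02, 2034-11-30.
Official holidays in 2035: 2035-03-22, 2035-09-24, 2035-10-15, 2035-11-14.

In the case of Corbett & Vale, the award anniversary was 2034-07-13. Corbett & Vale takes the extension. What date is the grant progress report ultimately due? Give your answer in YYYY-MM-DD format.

10 calendar days after 2034-07-13 is 2034-07-23.
Because 2034-07-23 is a Sunday, the deadline becomes 2034-07-24 (Monday).
The 6 months extension carries 2034-07-24 to 2035-01-24.
2035-01-24 (Wednesday) is already a business day.
The final due date is 2035-01-24.

2035-01-24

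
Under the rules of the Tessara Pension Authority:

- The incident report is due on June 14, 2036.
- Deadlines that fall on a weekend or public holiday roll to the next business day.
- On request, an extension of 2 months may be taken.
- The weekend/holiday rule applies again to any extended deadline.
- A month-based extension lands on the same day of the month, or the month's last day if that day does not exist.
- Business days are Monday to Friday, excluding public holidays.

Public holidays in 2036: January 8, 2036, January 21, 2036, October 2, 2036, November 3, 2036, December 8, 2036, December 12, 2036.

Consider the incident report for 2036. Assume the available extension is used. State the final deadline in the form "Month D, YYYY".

Start from the fixed due date, June 14, 2036.
June 14, 2036 falls on a Saturday. Rolling to the next business day gives June 16, 2036, a Monday.
The 2 months extension carries June 16, 2036 to August 16, 2036.
Because August 16, 2036 is a Saturday, the deadline becomes August 18, 2036 (Monday).
Final deadline: August 18, 2036.

August 18, 2036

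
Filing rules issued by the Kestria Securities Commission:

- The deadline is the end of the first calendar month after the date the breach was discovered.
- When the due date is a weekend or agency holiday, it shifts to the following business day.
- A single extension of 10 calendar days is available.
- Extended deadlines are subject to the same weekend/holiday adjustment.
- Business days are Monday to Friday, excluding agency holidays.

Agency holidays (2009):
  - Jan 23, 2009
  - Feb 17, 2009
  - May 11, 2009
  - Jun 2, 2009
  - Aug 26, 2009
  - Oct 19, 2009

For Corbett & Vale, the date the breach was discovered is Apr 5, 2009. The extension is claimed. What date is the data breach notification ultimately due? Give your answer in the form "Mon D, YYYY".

The first month after Apr 5, 2009 is May 2009, whose last day is May 31, 2009.
May 31, 2009 is a Sunday; the next business day is Jun 1, 2009 (Monday).
The 10-calendar-day extension moves the deadline from Jun 1, 2009 to Jun 11, 2009.
Jun 11, 2009 (Thursday) is already a business day.
The final due date is Jun 11, 2009.

Jun 11, 2009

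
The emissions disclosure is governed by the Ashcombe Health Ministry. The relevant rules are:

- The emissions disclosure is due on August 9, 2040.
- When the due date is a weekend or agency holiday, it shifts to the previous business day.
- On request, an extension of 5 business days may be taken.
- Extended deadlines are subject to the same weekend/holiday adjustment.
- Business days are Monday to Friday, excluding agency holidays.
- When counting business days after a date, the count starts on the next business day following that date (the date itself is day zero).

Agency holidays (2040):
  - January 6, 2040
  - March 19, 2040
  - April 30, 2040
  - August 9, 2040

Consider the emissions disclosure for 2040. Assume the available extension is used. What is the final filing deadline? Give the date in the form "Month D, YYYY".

The stated deadline is August 9, 2040.
August 9, 2040 is a listed holiday; the preceding business day is August 8, 2040 (Wednesday).
The 5-business-day extension runs from August 8, 2040 to August 16, 2040.
August 16, 2040 (Thursday) is already a business day.
Final deadline: August 16, 2040.

August 16, 2040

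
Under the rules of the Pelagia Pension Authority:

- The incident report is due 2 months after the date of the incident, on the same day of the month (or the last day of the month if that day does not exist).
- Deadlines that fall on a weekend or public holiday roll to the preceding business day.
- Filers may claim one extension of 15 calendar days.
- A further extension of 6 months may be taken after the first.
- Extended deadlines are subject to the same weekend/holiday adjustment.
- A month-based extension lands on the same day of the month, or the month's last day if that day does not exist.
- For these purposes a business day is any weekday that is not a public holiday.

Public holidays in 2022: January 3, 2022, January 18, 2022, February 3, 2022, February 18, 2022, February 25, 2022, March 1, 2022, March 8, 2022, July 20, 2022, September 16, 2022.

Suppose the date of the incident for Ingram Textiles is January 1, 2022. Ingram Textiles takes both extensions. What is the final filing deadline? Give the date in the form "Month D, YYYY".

2 months from January 1, 2022 is March 1, 2022.
Because March 1, 2022 is a listed holiday, the deadline becomes February 28, 2022 (Monday).
Add the 15 calendar-day extension to February 28, 2022: March 15, 2022.
March 15, 2022 falls on a Tuesday, which is a business day, so no adjustment is needed.
Add 6 months to March 15, 2022: September 15, 2022.
Since September 15, 2022 is a Thursday and not a holiday, the date is unchanged.
The final due date is September 15, 2022.

September 15, 2022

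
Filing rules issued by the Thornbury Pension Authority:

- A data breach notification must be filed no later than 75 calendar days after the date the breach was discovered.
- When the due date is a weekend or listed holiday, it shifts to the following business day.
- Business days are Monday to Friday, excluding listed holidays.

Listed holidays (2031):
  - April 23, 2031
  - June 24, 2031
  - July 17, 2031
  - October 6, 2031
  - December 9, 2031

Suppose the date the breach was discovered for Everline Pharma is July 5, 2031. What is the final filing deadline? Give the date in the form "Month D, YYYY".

September 18, 2031

From July 5, 2031, 75 calendar days later is September 18, 2031.
September 18, 2031 (Thursday) is already a business day.
So the filing is due September 18, 2031.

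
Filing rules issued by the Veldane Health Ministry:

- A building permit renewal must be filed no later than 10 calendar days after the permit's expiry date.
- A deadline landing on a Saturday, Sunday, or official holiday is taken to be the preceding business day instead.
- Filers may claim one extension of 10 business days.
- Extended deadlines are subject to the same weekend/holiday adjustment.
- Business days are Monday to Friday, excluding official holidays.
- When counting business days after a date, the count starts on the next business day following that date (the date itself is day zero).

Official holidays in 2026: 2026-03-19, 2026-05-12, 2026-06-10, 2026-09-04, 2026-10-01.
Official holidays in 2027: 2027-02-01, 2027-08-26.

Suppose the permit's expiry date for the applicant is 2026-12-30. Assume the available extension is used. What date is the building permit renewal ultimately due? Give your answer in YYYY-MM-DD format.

2027-01-22

From 2026-12-30, 10 calendar days later is 2027-01-09.
2027-01-09 falls on a Saturday. Rolling to the preceding business day gives 2027-01-08, a Friday.
The 10-business-day extension runs from 2027-01-08 to 2027-01-22.
2027-01-22 is a Friday and not a listed holiday, so it stands.
The final due date is 2027-01-22.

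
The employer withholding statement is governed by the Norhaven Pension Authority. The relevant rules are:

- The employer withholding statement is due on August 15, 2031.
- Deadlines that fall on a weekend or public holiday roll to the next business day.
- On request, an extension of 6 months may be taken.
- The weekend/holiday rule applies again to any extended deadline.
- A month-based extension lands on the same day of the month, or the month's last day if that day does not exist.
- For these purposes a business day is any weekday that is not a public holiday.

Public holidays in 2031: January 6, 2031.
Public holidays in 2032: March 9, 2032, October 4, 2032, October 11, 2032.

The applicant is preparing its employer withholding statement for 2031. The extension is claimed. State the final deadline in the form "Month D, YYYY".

February 16, 2032

The stated deadline is August 15, 2031.
August 15, 2031 (Friday) is already a business day.
Add 6 months to August 15, 2031: February 15, 2032.
February 15, 2032 is a Sunday; the next business day is February 16, 2032 (Monday).
Final deadline: February 16, 2032.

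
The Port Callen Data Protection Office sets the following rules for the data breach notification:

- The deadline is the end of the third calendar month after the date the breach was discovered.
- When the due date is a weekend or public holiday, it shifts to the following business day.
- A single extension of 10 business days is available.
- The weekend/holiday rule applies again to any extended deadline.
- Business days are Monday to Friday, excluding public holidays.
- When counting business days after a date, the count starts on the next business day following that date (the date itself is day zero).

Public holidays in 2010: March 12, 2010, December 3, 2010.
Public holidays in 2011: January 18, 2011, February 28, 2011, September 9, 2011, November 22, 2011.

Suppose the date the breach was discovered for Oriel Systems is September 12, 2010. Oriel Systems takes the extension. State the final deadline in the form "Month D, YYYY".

The third month after September 12, 2010 is December 2010, whose last day is December 31, 2010.
Since December 31, 2010 is a Friday and not a holiday, the date is unchanged.
The 10-business-day extension runs from December 31, 2010 to January 14, 2011.
January 14, 2011 (Friday) is already a business day.
The final due date is January 14, 2011.

January 14, 2011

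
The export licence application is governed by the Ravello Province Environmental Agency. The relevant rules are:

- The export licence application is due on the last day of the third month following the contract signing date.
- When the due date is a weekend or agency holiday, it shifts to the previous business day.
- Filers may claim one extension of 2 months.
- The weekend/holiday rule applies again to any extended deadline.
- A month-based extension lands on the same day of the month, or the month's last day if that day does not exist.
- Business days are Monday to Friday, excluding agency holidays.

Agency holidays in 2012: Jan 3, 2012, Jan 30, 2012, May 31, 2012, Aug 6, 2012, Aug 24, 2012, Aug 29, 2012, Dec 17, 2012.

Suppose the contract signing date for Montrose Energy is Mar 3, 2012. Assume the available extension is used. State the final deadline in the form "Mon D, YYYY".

Aug 28, 2012

3 months after Mar 3, 2012 falls in June 2012; the last day of that month is Jun 30, 2012.
Because Jun 30, 2012 is a Saturday, the deadline becomes Jun 29, 2012 (Friday).
Applying the 2 months extension: 2 months after Jun 29, 2012 is Aug 29, 2012.
Aug 29, 2012 falls on a listed holiday. Rolling to the preceding business day gives Aug 28, 2012, a Tuesday.
So the filing is due Aug 28, 2012.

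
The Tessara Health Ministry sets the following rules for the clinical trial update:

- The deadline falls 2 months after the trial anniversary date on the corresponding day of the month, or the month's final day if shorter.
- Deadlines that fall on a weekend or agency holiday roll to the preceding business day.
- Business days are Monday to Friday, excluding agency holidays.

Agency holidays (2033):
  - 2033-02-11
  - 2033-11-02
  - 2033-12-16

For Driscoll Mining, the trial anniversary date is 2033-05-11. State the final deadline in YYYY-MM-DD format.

2033-07-11

Moving 2 months forward from 2033-05-11 on the corresponding day gives 2033-07-11.
2033-07-11 falls on a Monday, which is a business day, so no adjustment is needed.
The final due date is 2033-07-11.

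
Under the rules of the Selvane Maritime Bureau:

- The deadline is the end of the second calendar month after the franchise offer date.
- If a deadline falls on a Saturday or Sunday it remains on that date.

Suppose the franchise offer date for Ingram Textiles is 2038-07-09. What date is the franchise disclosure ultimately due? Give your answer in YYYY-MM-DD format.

2038-09-30

2 months after 2038-07-09 falls in September 2038; the last day of that month is 2038-09-30.
2038-09-30 falls on a Thursday. The rules make no weekend/holiday allowance, so it remains 2038-09-30.
The final due date is 2038-09-30.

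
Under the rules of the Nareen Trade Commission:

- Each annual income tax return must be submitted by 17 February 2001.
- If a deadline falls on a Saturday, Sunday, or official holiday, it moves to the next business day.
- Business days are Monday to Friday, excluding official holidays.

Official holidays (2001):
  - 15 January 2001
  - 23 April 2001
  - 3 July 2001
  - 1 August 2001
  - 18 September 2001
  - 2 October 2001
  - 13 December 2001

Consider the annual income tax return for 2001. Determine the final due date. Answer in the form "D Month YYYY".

The stated deadline is 17 February 2001.
17 February 2001 is a Saturday, so it moves to the next business day, 19 February 2001 (Monday).
Deadline: 19 February 2001.

19 February 2001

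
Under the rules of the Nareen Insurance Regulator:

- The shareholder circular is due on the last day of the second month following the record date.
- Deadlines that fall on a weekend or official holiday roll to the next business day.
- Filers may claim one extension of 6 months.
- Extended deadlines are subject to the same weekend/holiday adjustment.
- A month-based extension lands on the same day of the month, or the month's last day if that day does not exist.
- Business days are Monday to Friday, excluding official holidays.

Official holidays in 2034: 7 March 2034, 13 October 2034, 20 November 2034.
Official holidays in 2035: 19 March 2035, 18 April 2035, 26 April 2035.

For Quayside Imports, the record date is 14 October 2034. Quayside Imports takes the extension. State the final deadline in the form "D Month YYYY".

2 July 2035

The second month after 14 October 2034 is December 2034, whose last day is 31 December 2034.
31 December 2034 is a Sunday, so it moves to the next business day, 1 January 2035 (Monday).
Applying the 6 months extension: 6 months after 1 January 2035 is 1 July 2035.
1 July 2035 falls on a Sunday. Rolling to the next business day gives 2 July 2035, a Monday.
So the filing is due 2 July 2035.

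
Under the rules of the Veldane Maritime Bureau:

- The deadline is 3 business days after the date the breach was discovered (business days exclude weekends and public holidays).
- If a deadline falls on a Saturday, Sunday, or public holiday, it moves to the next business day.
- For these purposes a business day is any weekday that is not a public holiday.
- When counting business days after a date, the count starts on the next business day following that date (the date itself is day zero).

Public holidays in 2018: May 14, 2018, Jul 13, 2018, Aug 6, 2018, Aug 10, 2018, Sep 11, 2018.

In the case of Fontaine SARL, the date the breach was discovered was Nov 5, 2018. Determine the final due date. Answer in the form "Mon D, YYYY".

Starting the day after Nov 5, 2018 and counting 3 business days lands on Nov 8, 2018.
Nov 8, 2018 is a Thursday and not a listed holiday, so it stands.
So the filing is due Nov 8, 2018.

Nov 8, 2018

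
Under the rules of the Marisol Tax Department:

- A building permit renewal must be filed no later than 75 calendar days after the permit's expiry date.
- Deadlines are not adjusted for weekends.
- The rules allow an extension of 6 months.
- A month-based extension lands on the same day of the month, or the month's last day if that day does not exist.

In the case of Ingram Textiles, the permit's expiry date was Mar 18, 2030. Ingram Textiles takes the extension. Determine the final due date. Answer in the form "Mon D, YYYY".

Dec 1, 2030

75 calendar days after Mar 18, 2030 is Jun 1, 2030.
Jun 1, 2030 is a Saturday; no weekend or holiday adjustment applies.
Add 6 months to Jun 1, 2030: Dec 1, 2030.
No adjustment is made for weekends or holidays, so Dec 1, 2030 stands.
Deadline: Dec 1, 2030.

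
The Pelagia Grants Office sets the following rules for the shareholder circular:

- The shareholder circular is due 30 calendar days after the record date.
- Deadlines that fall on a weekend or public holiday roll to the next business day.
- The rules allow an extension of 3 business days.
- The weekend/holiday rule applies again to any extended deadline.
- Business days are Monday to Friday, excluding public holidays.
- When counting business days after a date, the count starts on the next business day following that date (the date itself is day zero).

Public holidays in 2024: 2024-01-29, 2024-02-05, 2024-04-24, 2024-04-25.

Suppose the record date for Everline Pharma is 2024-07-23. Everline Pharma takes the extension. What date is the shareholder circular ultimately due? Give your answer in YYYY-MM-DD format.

Adding 30 calendar days to 2024-07-23 gives 2024-08-22.
2024-08-22 (Thursday) is already a business day.
Applying the 3-business-day extension: 3 business days after 2024-08-22 is 2024-08-27.
2024-08-27 is a Tuesday and not a listed holiday, so it stands.
So the filing is due 2024-08-27.

2024-08-27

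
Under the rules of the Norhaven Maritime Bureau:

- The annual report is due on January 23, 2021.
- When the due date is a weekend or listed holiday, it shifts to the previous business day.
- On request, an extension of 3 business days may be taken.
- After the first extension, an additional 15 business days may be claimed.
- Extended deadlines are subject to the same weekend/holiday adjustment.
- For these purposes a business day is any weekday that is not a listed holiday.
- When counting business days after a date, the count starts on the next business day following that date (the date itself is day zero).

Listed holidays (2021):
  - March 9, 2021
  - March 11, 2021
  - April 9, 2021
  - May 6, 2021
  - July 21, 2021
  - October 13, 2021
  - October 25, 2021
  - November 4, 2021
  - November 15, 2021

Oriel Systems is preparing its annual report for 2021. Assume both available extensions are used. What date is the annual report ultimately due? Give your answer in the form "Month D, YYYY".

February 17, 2021

The statutory due date is January 23, 2021.
January 23, 2021 falls on a Saturday. Rolling to the preceding business day gives January 22, 2021, a Friday.
Applying the 3-business-day extension: 3 business days after January 22, 2021 is January 27, 2021.
January 27, 2021 falls on a Wednesday, which is a business day, so no adjustment is needed.
Applying the 15-business-day extension: 15 business days after January 27, 2021 is February 17, 2021.
February 17, 2021 (Wednesday) is already a business day.
So the filing is due February 17, 2021.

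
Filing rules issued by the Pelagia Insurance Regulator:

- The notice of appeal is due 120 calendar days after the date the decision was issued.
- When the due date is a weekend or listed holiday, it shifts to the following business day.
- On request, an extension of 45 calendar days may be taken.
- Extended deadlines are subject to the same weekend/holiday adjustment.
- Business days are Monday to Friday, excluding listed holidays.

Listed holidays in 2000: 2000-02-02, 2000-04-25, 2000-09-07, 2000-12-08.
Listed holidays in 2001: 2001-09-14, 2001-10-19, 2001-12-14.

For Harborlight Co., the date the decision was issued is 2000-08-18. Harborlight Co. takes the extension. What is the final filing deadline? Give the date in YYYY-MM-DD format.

2001-02-01

Adding 120 calendar days to 2000-08-18 gives 2000-12-16.
2000-12-16 is a Saturday; the next business day is 2000-12-18 (Monday).
Add the 45 calendar-day extension to 2000-12-18: 2001-02-01.
2001-02-01 (Thursday) is already a business day.
So the filing is due 2001-02-01.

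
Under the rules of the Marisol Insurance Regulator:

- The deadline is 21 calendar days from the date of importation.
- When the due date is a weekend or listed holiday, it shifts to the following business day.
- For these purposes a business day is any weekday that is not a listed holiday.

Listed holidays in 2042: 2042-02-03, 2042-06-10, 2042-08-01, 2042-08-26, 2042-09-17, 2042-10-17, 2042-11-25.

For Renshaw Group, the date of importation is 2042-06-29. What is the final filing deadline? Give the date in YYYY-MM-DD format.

Trigger date 2042-06-29 + 21 calendar days = 2042-07-20.
Because 2042-07-20 is a Sunday, the deadline becomes 2042-07-21 (Monday).
Final deadline: 2042-07-21.

2042-07-21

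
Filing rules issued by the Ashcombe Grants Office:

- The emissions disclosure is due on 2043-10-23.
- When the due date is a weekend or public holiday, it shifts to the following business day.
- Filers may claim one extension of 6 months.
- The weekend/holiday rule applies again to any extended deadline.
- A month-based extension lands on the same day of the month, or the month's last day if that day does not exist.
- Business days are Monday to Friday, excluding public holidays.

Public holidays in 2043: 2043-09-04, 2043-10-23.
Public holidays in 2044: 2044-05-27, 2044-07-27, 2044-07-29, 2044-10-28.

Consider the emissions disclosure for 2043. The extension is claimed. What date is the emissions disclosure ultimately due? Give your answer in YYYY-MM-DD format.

The stated deadline is 2043-10-23.
2043-10-23 falls on a listed holiday. Rolling to the next business day gives 2043-10-26, a Monday.
The 6 months extension carries 2043-10-26 to 2044-04-26.
2044-04-26 falls on a Tuesday, which is a business day, so no adjustment is needed.
The final due date is 2044-04-26.

2044-04-26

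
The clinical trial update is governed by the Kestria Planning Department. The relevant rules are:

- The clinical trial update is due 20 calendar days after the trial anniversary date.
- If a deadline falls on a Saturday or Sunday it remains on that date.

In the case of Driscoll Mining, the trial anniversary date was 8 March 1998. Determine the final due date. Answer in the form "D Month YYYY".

28 March 1998

20 calendar days after 8 March 1998 is 28 March 1998.
28 March 1998 falls on a Saturday. The rules make no weekend/holiday allowance, so it remains 28 March 1998.
So the filing is due 28 March 1998.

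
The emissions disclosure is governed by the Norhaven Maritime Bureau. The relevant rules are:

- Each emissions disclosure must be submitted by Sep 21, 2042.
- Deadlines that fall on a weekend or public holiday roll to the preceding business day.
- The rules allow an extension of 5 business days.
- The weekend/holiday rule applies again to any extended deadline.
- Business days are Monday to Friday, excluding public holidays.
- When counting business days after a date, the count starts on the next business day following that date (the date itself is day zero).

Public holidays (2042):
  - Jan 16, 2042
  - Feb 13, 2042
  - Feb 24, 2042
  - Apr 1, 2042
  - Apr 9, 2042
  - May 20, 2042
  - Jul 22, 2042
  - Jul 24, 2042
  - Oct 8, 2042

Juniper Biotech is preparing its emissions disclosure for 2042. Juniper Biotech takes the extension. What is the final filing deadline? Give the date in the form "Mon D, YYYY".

The statutory due date is Sep 21, 2042.
Sep 21, 2042 falls on a Sunday. Rolling to the preceding business day gives Sep 19, 2042, a Friday.
The 5-business-day extension runs from Sep 19, 2042 to Sep 26, 2042.
Sep 26, 2042 falls on a Friday, which is a business day, so no adjustment is needed.
So the filing is due Sep 26, 2042.

Sep 26, 2042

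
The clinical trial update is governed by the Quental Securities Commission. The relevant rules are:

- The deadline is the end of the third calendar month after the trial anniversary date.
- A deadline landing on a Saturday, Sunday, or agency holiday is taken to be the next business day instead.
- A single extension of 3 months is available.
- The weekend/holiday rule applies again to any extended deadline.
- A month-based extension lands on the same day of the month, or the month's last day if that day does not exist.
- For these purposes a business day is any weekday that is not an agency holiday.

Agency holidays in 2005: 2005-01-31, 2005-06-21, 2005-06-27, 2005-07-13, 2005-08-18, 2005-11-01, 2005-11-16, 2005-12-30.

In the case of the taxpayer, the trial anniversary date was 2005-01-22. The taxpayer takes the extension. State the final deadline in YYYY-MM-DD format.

2005-08-02

3 months after 2005-01-22 falls in April 2005; the last day of that month is 2005-04-30.
2005-04-30 is a Saturday; the next business day is 2005-05-02 (Monday).
Applying the 3 months extension: 3 months after 2005-05-02 is 2005-08-02.
2005-08-02 falls on a Tuesday, which is a business day, so no adjustment is needed.
Deadline: 2005-08-02.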